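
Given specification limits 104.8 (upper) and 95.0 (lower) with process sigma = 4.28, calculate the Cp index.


Cp = (USL - LSL) / (6 * sigma)
= (104.8 - 95.0) / (6 * 4.28)
= 9.8000 / 25.6800
= 0.3816

0.3816


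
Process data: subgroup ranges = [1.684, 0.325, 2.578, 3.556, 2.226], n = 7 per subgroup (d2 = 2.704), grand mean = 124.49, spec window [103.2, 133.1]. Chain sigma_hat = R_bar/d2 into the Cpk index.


R_bar = (1.684 + 0.325 + 2.578 + 3.556 + 2.226) / 5 = 2.0738
sigma = R_bar / d2 = 2.0738 / 2.704 = 0.76693787
Cp = (USL - LSL)/(6*sigma) = (133.1 - 103.2)/(6*0.76693787) = 6.4977
Cpu = (133.1 - 124.49)/(3*0.76693787) = 3.7422
Cpl = (124.49 - 103.2)/(3*0.76693787) = 9.2532
Cpk = min(Cpu, Cpl) = 3.7422

3.7422


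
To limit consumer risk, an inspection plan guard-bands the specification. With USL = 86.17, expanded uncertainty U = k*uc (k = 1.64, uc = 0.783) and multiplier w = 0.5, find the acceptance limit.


U = k * uc = 1.64 * 0.783 = 1.28412
guard band g = w * U = 0.5 * 1.28412 = 0.64206
AL = USL - g = 86.17 - 0.64206
AL = 85.5279

85.5279


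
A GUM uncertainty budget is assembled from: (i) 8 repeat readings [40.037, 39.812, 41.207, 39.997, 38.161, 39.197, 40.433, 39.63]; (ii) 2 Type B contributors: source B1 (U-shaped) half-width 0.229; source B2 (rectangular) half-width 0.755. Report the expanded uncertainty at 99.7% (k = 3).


mean = (40.037 + 39.812 + 41.207 + 39.997 + 38.161 + 39.197 + 40.433 + 39.63) / 8 = 39.80925
s = sqrt(sum((x - mean)^2)/(n-1)) = 0.89071444
u_A = s / sqrt(n) = 0.89071444 / sqrt(8) = 0.31491511
u_B1 = 0.229 / sqrt(2) = 0.16192745
u_B2 = 0.755 / sqrt(3) = 0.43589945
uc = sqrt(0.31491511^2 + 0.16192745^2 + 0.43589945^2) = 0.56160516
U = k * uc = 3 * 0.56160516
U = 1.6848

1.6848


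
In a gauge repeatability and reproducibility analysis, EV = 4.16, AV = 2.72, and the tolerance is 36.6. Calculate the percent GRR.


GRR = sqrt(EV^2 + AV^2) = sqrt(4.16^2 + 2.72^2) = 4.9703119
%GRR = GRR / tol * 100 = 4.9703119 / 36.6 * 100
%GRR = 13.5801

13.5801


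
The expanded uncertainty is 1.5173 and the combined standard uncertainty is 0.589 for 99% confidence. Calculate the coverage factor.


k = U / uc
k = 1.5173 / 0.589
k = 2.576

2.576


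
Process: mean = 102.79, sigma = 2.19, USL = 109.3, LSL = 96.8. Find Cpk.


Cpu = (USL - mean) / (3*sigma) = (109.3 - 102.79) / (3*2.19) = 0.9909
Cpl = (mean - LSL) / (3*sigma) = (102.79 - 96.8) / (3*2.19) = 0.9117
Cpk = min(Cpu, Cpl) = 0.9117

0.9117


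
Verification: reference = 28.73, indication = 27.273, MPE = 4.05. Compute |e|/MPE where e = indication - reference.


e = indication - reference = 27.273 - 28.73 = -1.4570
|e| = 1.4570
ratio = |e| / MPE = 1.4570 / 4.05
ratio = 0.3598

0.3598


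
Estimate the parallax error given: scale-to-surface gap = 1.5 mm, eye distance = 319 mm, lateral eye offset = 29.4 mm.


error = h * offset / d
= 1.5 * 29.4 / 319
= 0.1382

0.1382


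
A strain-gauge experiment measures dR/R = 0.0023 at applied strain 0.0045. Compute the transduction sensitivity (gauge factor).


GF = (dR/R) / epsilon
= 0.0023 / 0.0045
= 0.5111

0.5111


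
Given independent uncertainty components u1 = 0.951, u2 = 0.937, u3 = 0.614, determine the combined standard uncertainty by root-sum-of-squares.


uc = sqrt(0.951^2 + 0.937^2 + 0.614^2)
uc = sqrt(2.159366)
uc = 1.4695

1.4695


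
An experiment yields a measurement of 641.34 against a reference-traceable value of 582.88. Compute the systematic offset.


Systematic error = measured - true
= 641.34 - 582.88
= 58.4600

58.4600


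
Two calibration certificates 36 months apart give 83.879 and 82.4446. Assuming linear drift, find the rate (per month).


rate = (v2 - v1) / months
= (82.4446 - 83.879) / 36
= -1.4344 / 36
= -0.0398

-0.0398


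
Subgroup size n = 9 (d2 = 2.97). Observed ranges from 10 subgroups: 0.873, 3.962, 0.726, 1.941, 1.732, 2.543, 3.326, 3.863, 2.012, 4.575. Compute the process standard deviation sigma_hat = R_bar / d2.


R_bar = (0.873 + 3.962 + 0.726 + 1.941 + 1.732 + 2.543 + 3.326 + 3.863 + 2.012 + 4.575) / 10
R_bar = 25.553 / 10 = 2.5553
sigma_hat = R_bar / d2 = 2.5553 / 2.97 = 0.8604

0.8604


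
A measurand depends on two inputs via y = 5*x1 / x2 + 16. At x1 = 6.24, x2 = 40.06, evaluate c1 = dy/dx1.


y = 5*x1 / x2 + 16
dy/dx1 = 5/x2
Evaluate at x2 = 40.06: c1 = 5 / 40.06
c1 = 0.1248

0.1248


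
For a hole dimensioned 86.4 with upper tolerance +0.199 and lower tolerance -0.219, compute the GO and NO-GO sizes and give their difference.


GO = nominal - lower_tol (smallest hole = maximum material condition)
GO = 86.4 - 0.219 = 86.181
NO-GO = nominal + upper_tol (largest hole = least material condition)
NO-GO = 86.4 + 0.199 = 86.599
spread = NO-GO - GO = 86.599 - 86.181 = 0.4180

0.4180


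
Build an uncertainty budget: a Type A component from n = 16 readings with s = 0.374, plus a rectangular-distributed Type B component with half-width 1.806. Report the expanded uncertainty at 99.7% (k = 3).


u_A = s / sqrt(n) = 0.374 / sqrt(16) = 0.0935
u_B = half_width / sqrt(3) = 1.806 / sqrt(3) = 1.0426946
uc = sqrt(u_A^2 + u_B^2) = sqrt(0.0935^2 + 1.0426946^2) = 1.0468783
U = k * uc = 3 * 1.0468783
U = 3.1406

3.1406


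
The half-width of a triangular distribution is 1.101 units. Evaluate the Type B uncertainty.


u_B = half_width / sqrt(6)
u_B = 1.101 / 2.4494897
u_B = 0.4495

0.4495


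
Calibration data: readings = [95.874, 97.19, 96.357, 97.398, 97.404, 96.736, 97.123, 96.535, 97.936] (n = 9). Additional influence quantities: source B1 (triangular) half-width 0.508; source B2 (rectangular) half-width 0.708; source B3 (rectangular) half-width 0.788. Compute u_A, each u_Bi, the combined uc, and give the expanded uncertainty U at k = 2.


mean = (95.874 + 97.19 + 96.357 + 97.398 + 97.404 + 96.736 + 97.123 + 96.535 + 97.936) / 9 = 96.95033333
s = sqrt(sum((x - mean)^2)/(n-1)) = 0.63186134
u_A = s / sqrt(n) = 0.63186134 / sqrt(9) = 0.21062045
u_B1 = 0.508 / sqrt(6) = 0.20739013
u_B2 = 0.708 / sqrt(3) = 0.40876399
u_B3 = 0.788 / sqrt(3) = 0.45495201
uc = sqrt(0.21062045^2 + 0.20739013^2 + 0.40876399^2 + 0.45495201^2) = 0.67929447
U = k * uc = 2 * 0.67929447
U = 1.3586

1.3586


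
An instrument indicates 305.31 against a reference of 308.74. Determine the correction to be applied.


Correction = standard - reading
= 308.74 - 305.31
= 3.4300

3.4300


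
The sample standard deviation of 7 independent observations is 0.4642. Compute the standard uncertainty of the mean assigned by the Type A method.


u_A = s / sqrt(n)
u_A = 0.4642 / sqrt(7)
u_A = 0.4642 / 2.6457513
u_A = 0.1755

0.1755


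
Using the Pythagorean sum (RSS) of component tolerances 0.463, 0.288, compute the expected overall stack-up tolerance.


RSS = sqrt(0.463^2 + 0.288^2)
= sqrt(0.297313)
= 0.5453

0.5453


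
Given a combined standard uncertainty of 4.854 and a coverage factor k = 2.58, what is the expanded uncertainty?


U = k * uc
U = 2.58 * 4.854
U = 12.5233

12.5233


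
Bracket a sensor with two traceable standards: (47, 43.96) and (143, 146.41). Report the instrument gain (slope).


slope = (y2 - y1) / (x2 - x1)
= (146.41 - 43.96) / (143 - 47)
= 102.4500 / 96
= 1.0672

1.0672


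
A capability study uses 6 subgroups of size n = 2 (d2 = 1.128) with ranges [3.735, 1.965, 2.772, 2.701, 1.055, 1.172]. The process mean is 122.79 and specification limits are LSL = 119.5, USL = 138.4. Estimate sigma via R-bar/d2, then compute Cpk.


R_bar = (3.735 + 1.965 + 2.772 + 2.701 + 1.055 + 1.172) / 6 = 2.2333333
sigma = R_bar / d2 = 2.2333333 / 1.128 = 1.9799054
Cp = (USL - LSL)/(6*sigma) = (138.4 - 119.5)/(6*1.9799054) = 1.5910
Cpu = (138.4 - 122.79)/(3*1.9799054) = 2.6281
Cpl = (122.79 - 119.5)/(3*1.9799054) = 0.5539
Cpk = min(Cpu, Cpl) = 0.5539

0.5539


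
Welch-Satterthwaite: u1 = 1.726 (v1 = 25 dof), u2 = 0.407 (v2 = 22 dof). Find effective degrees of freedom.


uc = sqrt(u1^2 + u2^2) = sqrt(1.726^2 + 0.407^2) = 1.7733372
v_eff = uc^4 / (u1^4/v1 + u2^4/v2)
= 1.7733372^4 / (1.726^4/25 + 0.407^4/22)
= 9.8892942 / 0.35624301
v_eff = 27.7600

27.7600


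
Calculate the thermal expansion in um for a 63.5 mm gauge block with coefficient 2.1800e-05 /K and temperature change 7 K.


dL = L * alpha * dT
= 63.5 * 2.1800e-05 * 7
= 0.0096901 mm
dL_um = 0.0096901 * 1000 = 9.6901 um

9.6901


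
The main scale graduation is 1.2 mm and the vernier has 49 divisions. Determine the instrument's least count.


LC = MSD / n_div
= 1.2 / 49
= 0.0245

0.0245


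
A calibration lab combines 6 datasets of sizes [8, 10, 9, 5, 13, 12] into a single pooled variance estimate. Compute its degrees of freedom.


nu = sum_i (n_i - 1)
nu = ((8 - 1) + (10 - 1) + (9 - 1) + (5 - 1) + (13 - 1) + (12 - 1))
nu = 7 + 9 + 8 + 4 + 12 + 11
nu = 51

51


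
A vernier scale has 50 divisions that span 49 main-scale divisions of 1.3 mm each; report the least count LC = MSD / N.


LC = MSD / n_div
= 1.3 / 50
= 0.0260

0.0260


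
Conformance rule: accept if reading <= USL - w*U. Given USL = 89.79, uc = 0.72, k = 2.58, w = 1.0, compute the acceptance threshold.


U = k * uc = 2.58 * 0.72 = 1.8576
guard band g = w * U = 1.0 * 1.8576 = 1.8576
AL = USL - g = 89.79 - 1.8576
AL = 87.9324

87.9324


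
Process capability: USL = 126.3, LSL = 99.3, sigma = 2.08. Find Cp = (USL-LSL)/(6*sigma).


Cp = (USL - LSL) / (6 * sigma)
= (126.3 - 99.3) / (6 * 2.08)
= 27.0000 / 12.4800
= 2.1635

2.1635


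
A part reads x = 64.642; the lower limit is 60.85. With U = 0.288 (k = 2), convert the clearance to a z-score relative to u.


u = U / k = 0.288 / 2 = 0.144
margin = |LSL - x| = |60.85 - 64.642| = 3.792
z = margin / u = 3.792 / 0.144
z = 26.3333

26.3333


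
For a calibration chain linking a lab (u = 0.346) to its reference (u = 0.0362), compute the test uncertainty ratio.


TUR = u_lab / u_ref
= 0.346 / 0.0362
= 9.5580

9.5580


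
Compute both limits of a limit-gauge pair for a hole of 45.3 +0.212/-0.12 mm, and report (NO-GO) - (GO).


GO = nominal - lower_tol (smallest hole = maximum material condition)
GO = 45.3 - 0.12 = 45.18
NO-GO = nominal + upper_tol (largest hole = least material condition)
NO-GO = 45.3 + 0.212 = 45.512
spread = NO-GO - GO = 45.512 - 45.18 = 0.3320

0.3320


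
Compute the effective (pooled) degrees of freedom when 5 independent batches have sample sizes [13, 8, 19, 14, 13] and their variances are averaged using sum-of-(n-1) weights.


nu = sum_i (n_i - 1)
nu = ((13 - 1) + (8 - 1) + (19 - 1) + (14 - 1) + (13 - 1))
nu = 12 + 7 + 18 + 13 + 12
nu = 62

62


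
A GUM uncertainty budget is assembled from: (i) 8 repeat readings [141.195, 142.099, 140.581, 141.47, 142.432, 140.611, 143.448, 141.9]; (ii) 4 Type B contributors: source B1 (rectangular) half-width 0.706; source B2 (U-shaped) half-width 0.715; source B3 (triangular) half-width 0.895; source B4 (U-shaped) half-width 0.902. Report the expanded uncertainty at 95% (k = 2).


mean = (141.195 + 142.099 + 140.581 + 141.47 + 142.432 + 140.611 + 143.448 + 141.9) / 8 = 141.717
s = sqrt(sum((x - mean)^2)/(n-1)) = 0.96615763
u_A = s / sqrt(n) = 0.96615763 / sqrt(8) = 0.34158831
u_B1 = 0.706 / sqrt(3) = 0.40760929
u_B2 = 0.715 / sqrt(2) = 0.50558135
u_B3 = 0.895 / sqrt(6) = 0.36538222
u_B4 = 0.902 / sqrt(2) = 0.63781032
uc = sqrt(0.34158831^2 + 0.40760929^2 + 0.50558135^2 + 0.36538222^2 + 0.63781032^2) = 1.0386273
U = k * uc = 2 * 1.0386273
U = 2.0773

2.0773


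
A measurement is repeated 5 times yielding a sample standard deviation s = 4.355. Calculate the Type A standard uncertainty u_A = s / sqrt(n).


u_A = s / sqrt(n)
u_A = 4.355 / sqrt(5)
u_A = 4.355 / 2.236068
u_A = 1.9476

1.9476


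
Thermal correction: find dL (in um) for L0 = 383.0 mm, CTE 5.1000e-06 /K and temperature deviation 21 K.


dL = L * alpha * dT
= 383.0 * 5.1000e-06 * 21
= 0.0410193 mm
dL_um = 0.0410193 * 1000 = 41.0193 um

41.0193


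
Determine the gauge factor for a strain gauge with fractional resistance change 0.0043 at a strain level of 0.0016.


GF = (dR/R) / epsilon
= 0.0043 / 0.0016
= 2.6875

2.6875


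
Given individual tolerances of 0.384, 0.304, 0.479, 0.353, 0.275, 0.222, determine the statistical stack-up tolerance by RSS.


RSS = sqrt(0.384^2 + 0.304^2 + 0.479^2 + 0.353^2 + 0.275^2 + 0.222^2)
= sqrt(0.718831)
= 0.8478

0.8478


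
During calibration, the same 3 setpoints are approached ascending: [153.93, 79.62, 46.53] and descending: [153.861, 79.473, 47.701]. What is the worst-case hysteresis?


|153.93 - 153.861| = 0.0690
|79.62 - 79.473| = 0.1470
|46.53 - 47.701| = 1.1710
hysteresis = max(diffs) = 1.1710

1.1710


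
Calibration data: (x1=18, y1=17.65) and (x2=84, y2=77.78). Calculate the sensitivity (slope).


slope = (y2 - y1) / (x2 - x1)
= (77.78 - 17.65) / (84 - 18)
= 60.1300 / 66
= 0.9111

0.9111


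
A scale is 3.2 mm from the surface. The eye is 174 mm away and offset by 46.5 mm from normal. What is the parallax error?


error = h * offset / d
= 3.2 * 46.5 / 174
= 0.8552

0.8552


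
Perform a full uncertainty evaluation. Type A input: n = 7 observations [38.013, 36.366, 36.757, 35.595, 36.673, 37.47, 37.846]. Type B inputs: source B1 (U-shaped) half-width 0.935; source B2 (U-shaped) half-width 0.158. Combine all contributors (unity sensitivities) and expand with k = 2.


mean = (38.013 + 36.366 + 36.757 + 35.595 + 36.673 + 37.47 + 37.846) / 7 = 36.96
s = sqrt(sum((x - mean)^2)/(n-1)) = 0.86540395
u_A = s / sqrt(n) = 0.86540395 / sqrt(7) = 0.32709195
u_B1 = 0.935 / sqrt(2) = 0.66114484
u_B2 = 0.158 / sqrt(2) = 0.11172287
uc = sqrt(0.32709195^2 + 0.66114484^2 + 0.11172287^2) = 0.74604534
U = k * uc = 2 * 0.74604534
U = 1.4921

1.4921


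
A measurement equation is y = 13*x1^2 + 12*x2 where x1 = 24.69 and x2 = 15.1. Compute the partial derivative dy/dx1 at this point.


y = 13*x1^2 + 12*x2
dy/dx1 = 2*13*x1
Evaluate at x1 = 24.69: c1 = 26 * 24.69
c1 = 641.9400

641.9400


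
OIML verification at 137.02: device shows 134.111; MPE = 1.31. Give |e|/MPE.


e = indication - reference = 134.111 - 137.02 = -2.9090
|e| = 2.9090
ratio = |e| / MPE = 2.9090 / 1.31
ratio = 2.2206

2.2206


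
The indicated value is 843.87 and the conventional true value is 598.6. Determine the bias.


Systematic error = measured - true
= 843.87 - 598.6
= 245.2700

245.2700


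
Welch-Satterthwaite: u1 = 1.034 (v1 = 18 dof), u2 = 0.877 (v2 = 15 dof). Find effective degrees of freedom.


uc = sqrt(u1^2 + u2^2) = sqrt(1.034^2 + 0.877^2) = 1.3558337
v_eff = uc^4 / (u1^4/v1 + u2^4/v2)
= 1.3558337^4 / (1.034^4/18 + 0.877^4/15)
= 3.3792918 / 0.10294255
v_eff = 32.8270

32.8270


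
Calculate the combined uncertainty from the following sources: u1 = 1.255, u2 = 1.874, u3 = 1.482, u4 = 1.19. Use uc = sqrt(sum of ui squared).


uc = sqrt(1.255^2 + 1.874^2 + 1.482^2 + 1.19^2)
uc = sqrt(8.699325)
uc = 2.9495

2.9495


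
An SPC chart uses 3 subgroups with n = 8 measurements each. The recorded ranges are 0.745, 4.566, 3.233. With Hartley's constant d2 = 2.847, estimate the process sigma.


R_bar = (0.745 + 4.566 + 3.233) / 3
R_bar = 8.544 / 3 = 2.848
sigma_hat = R_bar / d2 = 2.848 / 2.847 = 1.0004

1.0004


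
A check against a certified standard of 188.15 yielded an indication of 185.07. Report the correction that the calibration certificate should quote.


Correction = standard - reading
= 188.15 - 185.07
= 3.0800

3.0800


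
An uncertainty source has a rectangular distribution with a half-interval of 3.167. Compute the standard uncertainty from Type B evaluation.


u_B = half_width / sqrt(3)
u_B = 3.167 / 1.7320508
u_B = 1.8285

1.8285


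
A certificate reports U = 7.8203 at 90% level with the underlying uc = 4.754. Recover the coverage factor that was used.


k = U / uc
k = 7.8203 / 4.754
k = 1.645

1.645


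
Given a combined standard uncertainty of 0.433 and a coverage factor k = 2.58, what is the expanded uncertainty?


U = k * uc
U = 2.58 * 0.433
U = 1.1171

1.1171


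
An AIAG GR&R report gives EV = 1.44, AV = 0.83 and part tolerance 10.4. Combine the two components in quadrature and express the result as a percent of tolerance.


GRR = sqrt(EV^2 + AV^2) = sqrt(1.44^2 + 0.83^2) = 1.662077
%GRR = GRR / tol * 100 = 1.662077 / 10.4 * 100
%GRR = 15.9815

15.9815


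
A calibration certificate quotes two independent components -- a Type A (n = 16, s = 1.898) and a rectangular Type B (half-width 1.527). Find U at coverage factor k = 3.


u_A = s / sqrt(n) = 1.898 / sqrt(16) = 0.4745
u_B = half_width / sqrt(3) = 1.527 / sqrt(3) = 0.88161386
uc = sqrt(u_A^2 + u_B^2) = sqrt(0.4745^2 + 0.88161386^2) = 1.0011959
U = k * uc = 3 * 1.0011959
U = 3.0036

3.0036


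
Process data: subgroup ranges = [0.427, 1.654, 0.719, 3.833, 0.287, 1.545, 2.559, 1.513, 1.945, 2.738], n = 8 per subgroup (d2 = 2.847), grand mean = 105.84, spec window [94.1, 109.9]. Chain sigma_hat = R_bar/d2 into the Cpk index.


R_bar = (0.427 + 1.654 + 0.719 + 3.833 + 0.287 + 1.545 + 2.559 + 1.513 + 1.945 + 2.738) / 10 = 1.722
sigma = R_bar / d2 = 1.722 / 2.847 = 0.60484721
Cp = (USL - LSL)/(6*sigma) = (109.9 - 94.1)/(6*0.60484721) = 4.3537
Cpu = (109.9 - 105.84)/(3*0.60484721) = 2.2375
Cpl = (105.84 - 94.1)/(3*0.60484721) = 6.4700
Cpk = min(Cpu, Cpl) = 2.2375

2.2375


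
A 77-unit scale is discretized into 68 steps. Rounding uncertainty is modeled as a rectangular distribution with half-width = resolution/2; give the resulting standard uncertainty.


resolution = range / divisions
resolution = 77 / 68 = 1.1323529
u_res = resolution / (2*sqrt(3))
u_res = 1.1323529 / 3.4641016
u_res = 0.3269

0.3269


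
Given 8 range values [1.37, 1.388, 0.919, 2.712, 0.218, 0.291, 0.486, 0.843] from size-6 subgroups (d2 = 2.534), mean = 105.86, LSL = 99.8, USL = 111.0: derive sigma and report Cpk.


R_bar = (1.37 + 1.388 + 0.919 + 2.712 + 0.218 + 0.291 + 0.486 + 0.843) / 8 = 1.028375
sigma = R_bar / d2 = 1.028375 / 2.534 = 0.4058307
Cp = (USL - LSL)/(6*sigma) = (111.0 - 99.8)/(6*0.4058307) = 4.5996
Cpu = (111.0 - 105.86)/(3*0.4058307) = 4.2218
Cpl = (105.86 - 99.8)/(3*0.4058307) = 4.9774
Cpk = min(Cpu, Cpl) = 4.2218

4.2218


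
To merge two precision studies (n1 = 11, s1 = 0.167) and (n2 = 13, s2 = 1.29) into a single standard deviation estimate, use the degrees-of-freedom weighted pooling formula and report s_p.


s_p = sqrt(((n1-1)*s1^2 + (n2-1)*s2^2) / (n1+n2-2))
numerator = (11-1)*0.167^2 + (13-1)*1.29^2 = 0.27889 + 19.9692 = 20.24809
denominator = 11 + 13 - 2 = 22
s_p^2 = 20.24809 / 22 = 0.92036773
s_p = sqrt(0.92036773) = 0.9594

0.9594


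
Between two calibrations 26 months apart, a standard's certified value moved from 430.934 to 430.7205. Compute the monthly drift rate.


rate = (v2 - v1) / months
= (430.7205 - 430.934) / 26
= -0.2135 / 26
= -0.0082

-0.0082


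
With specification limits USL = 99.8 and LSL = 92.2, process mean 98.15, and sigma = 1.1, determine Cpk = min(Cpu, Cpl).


Cpu = (USL - mean) / (3*sigma) = (99.8 - 98.15) / (3*1.1) = 0.5000
Cpl = (mean - LSL) / (3*sigma) = (98.15 - 92.2) / (3*1.1) = 1.8030
Cpk = min(Cpu, Cpl) = 0.5000

0.5000


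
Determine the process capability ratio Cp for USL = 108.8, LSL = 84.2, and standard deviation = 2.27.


Cp = (USL - LSL) / (6 * sigma)
= (108.8 - 84.2) / (6 * 2.27)
= 24.6000 / 13.6200
= 1.8062

1.8062


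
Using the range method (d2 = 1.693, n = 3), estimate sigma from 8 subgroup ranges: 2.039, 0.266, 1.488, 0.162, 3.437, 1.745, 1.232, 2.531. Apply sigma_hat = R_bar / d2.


R_bar = (2.039 + 0.266 + 1.488 + 0.162 + 3.437 + 1.745 + 1.232 + 2.531) / 8
R_bar = 12.9 / 8 = 1.6125
sigma_hat = R_bar / d2 = 1.6125 / 1.693 = 0.9525

0.9525


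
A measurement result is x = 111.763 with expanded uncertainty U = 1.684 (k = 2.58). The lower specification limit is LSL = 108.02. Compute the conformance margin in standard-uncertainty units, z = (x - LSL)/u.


u = U / k = 1.684 / 2.58 = 0.65271318
margin = |LSL - x| = |108.02 - 111.763| = 3.743
z = margin / u = 3.743 / 0.65271318
z = 5.7345

5.7345


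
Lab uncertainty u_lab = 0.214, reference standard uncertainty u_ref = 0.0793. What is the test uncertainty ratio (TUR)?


TUR = u_lab / u_ref
= 0.214 / 0.0793
= 2.6986

2.6986


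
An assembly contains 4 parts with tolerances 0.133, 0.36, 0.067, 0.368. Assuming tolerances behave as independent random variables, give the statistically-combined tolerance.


RSS = sqrt(0.133^2 + 0.36^2 + 0.067^2 + 0.368^2)
= sqrt(0.287202)
= 0.5359

0.5359


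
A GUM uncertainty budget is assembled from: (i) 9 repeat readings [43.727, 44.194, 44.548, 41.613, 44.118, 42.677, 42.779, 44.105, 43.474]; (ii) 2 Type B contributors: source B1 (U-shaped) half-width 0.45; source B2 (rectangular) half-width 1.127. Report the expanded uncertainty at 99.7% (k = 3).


mean = (43.727 + 44.194 + 44.548 + 41.613 + 44.118 + 42.677 + 42.779 + 44.105 + 43.474) / 9 = 43.47055556
s = sqrt(sum((x - mean)^2)/(n-1)) = 0.94407562
u_A = s / sqrt(n) = 0.94407562 / sqrt(9) = 0.31469187
u_B1 = 0.45 / sqrt(2) = 0.31819805
u_B2 = 1.127 / sqrt(3) = 0.65067375
uc = sqrt(0.31469187^2 + 0.31819805^2 + 0.65067375^2) = 0.78971976
U = k * uc = 3 * 0.78971976
U = 2.3692

2.3692


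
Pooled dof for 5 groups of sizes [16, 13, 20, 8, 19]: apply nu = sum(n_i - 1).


nu = sum_i (n_i - 1)
nu = ((16 - 1) + (13 - 1) + (20 - 1) + (8 - 1) + (19 - 1))
nu = 15 + 12 + 19 + 7 + 18
nu = 71

71


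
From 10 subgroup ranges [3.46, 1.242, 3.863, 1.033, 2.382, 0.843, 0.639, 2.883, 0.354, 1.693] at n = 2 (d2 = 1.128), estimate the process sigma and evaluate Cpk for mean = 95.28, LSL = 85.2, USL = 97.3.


R_bar = (3.46 + 1.242 + 3.863 + 1.033 + 2.382 + 0.843 + 0.639 + 2.883 + 0.354 + 1.693) / 10 = 1.8392
sigma = R_bar / d2 = 1.8392 / 1.128 = 1.6304965
Cp = (USL - LSL)/(6*sigma) = (97.3 - 85.2)/(6*1.6304965) = 1.2368
Cpu = (97.3 - 95.28)/(3*1.6304965) = 0.4130
Cpl = (95.28 - 85.2)/(3*1.6304965) = 2.0607
Cpk = min(Cpu, Cpl) = 0.4130

0.4130


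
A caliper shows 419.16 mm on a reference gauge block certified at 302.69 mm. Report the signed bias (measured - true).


Systematic error = measured - true
= 419.16 - 302.69
= 116.4700

116.4700


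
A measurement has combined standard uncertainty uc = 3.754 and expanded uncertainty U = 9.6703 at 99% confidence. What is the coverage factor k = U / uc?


k = U / uc
k = 9.6703 / 3.754
k = 2.576

2.576


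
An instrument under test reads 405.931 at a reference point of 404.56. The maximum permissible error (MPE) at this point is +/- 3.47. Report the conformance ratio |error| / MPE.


e = indication - reference = 405.931 - 404.56 = 1.3710
|e| = 1.3710
ratio = |e| / MPE = 1.3710 / 3.47
ratio = 0.3951

0.3951


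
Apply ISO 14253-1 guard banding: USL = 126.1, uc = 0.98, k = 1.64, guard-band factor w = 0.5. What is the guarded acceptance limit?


U = k * uc = 1.64 * 0.98 = 1.6072
guard band g = w * U = 0.5 * 1.6072 = 0.8036
AL = USL - g = 126.1 - 0.8036
AL = 125.2964

125.2964


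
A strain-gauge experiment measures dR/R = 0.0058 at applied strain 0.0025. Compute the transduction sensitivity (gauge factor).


GF = (dR/R) / epsilon
= 0.0058 / 0.0025
= 2.3200

2.3200


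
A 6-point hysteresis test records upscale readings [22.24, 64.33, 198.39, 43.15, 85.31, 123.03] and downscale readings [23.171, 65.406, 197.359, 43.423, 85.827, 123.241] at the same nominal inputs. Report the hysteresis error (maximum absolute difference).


|22.24 - 23.171| = 0.9310
|64.33 - 65.406| = 1.0760
|198.39 - 197.359| = 1.0310
|43.15 - 43.423| = 0.2730
|85.31 - 85.827| = 0.5170
|123.03 - 123.241| = 0.2110
hysteresis = max(diffs) = 1.0760

1.0760


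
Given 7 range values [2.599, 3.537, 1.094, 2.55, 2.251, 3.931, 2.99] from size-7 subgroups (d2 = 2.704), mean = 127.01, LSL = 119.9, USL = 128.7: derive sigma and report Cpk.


R_bar = (2.599 + 3.537 + 1.094 + 2.55 + 2.251 + 3.931 + 2.99) / 7 = 2.7074286
sigma = R_bar / d2 = 2.7074286 / 2.704 = 1.001268
Cp = (USL - LSL)/(6*sigma) = (128.7 - 119.9)/(6*1.001268) = 1.4648
Cpu = (128.7 - 127.01)/(3*1.001268) = 0.5626
Cpl = (127.01 - 119.9)/(3*1.001268) = 2.3670
Cpk = min(Cpu, Cpl) = 0.5626

0.5626


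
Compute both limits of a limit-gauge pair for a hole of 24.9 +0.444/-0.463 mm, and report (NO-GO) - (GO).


GO = nominal - lower_tol (smallest hole = maximum material condition)
GO = 24.9 - 0.463 = 24.437
NO-GO = nominal + upper_tol (largest hole = least material condition)
NO-GO = 24.9 + 0.444 = 25.344
spread = NO-GO - GO = 25.344 - 24.437 = 0.9070

0.9070


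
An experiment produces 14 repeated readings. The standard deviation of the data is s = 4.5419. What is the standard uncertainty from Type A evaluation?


u_A = s / sqrt(n)
u_A = 4.5419 / sqrt(14)
u_A = 4.5419 / 3.7416574
u_A = 1.2139

1.2139


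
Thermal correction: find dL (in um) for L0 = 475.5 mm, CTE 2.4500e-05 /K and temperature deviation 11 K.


dL = L * alpha * dT
= 475.5 * 2.4500e-05 * 11
= 0.1281472 mm
dL_um = 0.1281472 * 1000 = 128.1472 um

128.1472


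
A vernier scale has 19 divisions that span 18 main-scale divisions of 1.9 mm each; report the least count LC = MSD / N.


LC = MSD / n_div
= 1.9 / 19
= 0.1000

0.1000


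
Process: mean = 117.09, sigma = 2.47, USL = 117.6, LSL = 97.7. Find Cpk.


Cpu = (USL - mean) / (3*sigma) = (117.6 - 117.09) / (3*2.47) = 0.0688
Cpl = (mean - LSL) / (3*sigma) = (117.09 - 97.7) / (3*2.47) = 2.6167
Cpk = min(Cpu, Cpl) = 0.0688

0.0688


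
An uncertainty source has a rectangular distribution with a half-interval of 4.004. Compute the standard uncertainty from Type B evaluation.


u_B = half_width / sqrt(3)
u_B = 4.004 / 1.7320508
u_B = 2.3117

2.3117


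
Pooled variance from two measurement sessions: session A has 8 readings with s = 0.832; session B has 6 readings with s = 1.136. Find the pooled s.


s_p = sqrt(((n1-1)*s1^2 + (n2-1)*s2^2) / (n1+n2-2))
numerator = (8-1)*0.832^2 + (6-1)*1.136^2 = 4.845568 + 6.45248 = 11.298048
denominator = 8 + 6 - 2 = 12
s_p^2 = 11.298048 / 12 = 0.941504
s_p = sqrt(0.941504) = 0.9703

0.9703


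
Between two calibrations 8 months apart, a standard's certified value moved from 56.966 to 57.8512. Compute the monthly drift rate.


rate = (v2 - v1) / months
= (57.8512 - 56.966) / 8
= 0.8852 / 8
= 0.1106

0.1106


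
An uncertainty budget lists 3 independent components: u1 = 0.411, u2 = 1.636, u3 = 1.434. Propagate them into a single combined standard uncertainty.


uc = sqrt(0.411^2 + 1.636^2 + 1.434^2)
uc = sqrt(4.901773)
uc = 2.2140

2.2140


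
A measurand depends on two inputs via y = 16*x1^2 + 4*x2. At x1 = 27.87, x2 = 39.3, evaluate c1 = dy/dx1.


y = 16*x1^2 + 4*x2
dy/dx1 = 2*16*x1
Evaluate at x1 = 27.87: c1 = 32 * 27.87
c1 = 891.8400

891.8400


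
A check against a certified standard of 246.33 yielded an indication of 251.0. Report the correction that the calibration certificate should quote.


Correction = standard - reading
= 246.33 - 251.0
= -4.6700

-4.6700


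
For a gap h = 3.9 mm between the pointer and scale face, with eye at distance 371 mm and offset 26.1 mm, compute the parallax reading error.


error = h * offset / d
= 3.9 * 26.1 / 371
= 0.2744

0.2744


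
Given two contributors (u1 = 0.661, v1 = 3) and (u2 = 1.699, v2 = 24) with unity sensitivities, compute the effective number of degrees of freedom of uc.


uc = sqrt(u1^2 + u2^2) = sqrt(0.661^2 + 1.699^2) = 1.8230529
v_eff = uc^4 / (u1^4/v1 + u2^4/v2)
= 1.8230529^4 / (0.661^4/3 + 1.699^4/24)
= 11.045798 / 0.41081938
v_eff = 26.8872

26.8872


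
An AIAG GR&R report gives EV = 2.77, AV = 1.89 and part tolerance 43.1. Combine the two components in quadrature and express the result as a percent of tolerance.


GRR = sqrt(EV^2 + AV^2) = sqrt(2.77^2 + 1.89^2) = 3.3533565
%GRR = GRR / tol * 100 = 3.3533565 / 43.1 * 100
%GRR = 7.7804

7.7804


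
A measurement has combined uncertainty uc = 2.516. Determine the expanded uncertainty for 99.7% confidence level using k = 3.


U = k * uc
U = 3 * 2.516
U = 7.5480

7.5480


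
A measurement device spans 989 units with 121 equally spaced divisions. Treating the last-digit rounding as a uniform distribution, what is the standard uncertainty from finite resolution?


resolution = range / divisions
resolution = 989 / 121 = 8.1735537
u_res = resolution / (2*sqrt(3))
u_res = 8.1735537 / 3.4641016
u_res = 2.3595

2.3595


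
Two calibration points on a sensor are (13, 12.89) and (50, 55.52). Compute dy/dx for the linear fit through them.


slope = (y2 - y1) / (x2 - x1)
= (55.52 - 12.89) / (50 - 13)
= 42.6300 / 37
= 1.1522

1.1522


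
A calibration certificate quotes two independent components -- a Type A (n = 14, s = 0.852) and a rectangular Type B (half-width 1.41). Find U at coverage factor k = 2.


u_A = s / sqrt(n) = 0.852 / sqrt(14) = 0.22770658
u_B = half_width / sqrt(3) = 1.41 / sqrt(3) = 0.81406388
uc = sqrt(u_A^2 + u_B^2) = sqrt(0.22770658^2 + 0.81406388^2) = 0.84531076
U = k * uc = 2 * 0.84531076
U = 1.6906

1.6906


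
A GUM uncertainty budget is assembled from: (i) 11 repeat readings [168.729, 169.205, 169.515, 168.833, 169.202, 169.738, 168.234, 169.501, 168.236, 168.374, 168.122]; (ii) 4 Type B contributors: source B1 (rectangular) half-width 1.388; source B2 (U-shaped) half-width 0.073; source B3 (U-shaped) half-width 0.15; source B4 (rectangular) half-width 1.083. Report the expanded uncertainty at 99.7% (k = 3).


mean = (168.729 + 169.205 + 169.515 + 168.833 + 169.202 + 169.738 + 168.234 + 169.501 + 168.236 + 168.374 + 168.122) / 11 = 168.8808182
s = sqrt(sum((x - mean)^2)/(n-1)) = 0.58497809
u_A = s / sqrt(n) = 0.58497809 / sqrt(11) = 0.17637753
u_B1 = 1.388 / sqrt(3) = 0.80136217
u_B2 = 0.073 / sqrt(2) = 0.051618795
u_B3 = 0.15 / sqrt(2) = 0.10606602
u_B4 = 1.083 / sqrt(3) = 0.62527034
uc = sqrt(0.17637753^2 + 0.80136217^2 + 0.051618795^2 + 0.10606602^2 + 0.62527034^2) = 1.0383486
U = k * uc = 3 * 1.0383486
U = 3.1150

3.1150


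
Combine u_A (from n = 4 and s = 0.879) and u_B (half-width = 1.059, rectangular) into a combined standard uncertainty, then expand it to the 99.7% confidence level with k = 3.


u_A = s / sqrt(n) = 0.879 / sqrt(4) = 0.4395
u_B = half_width / sqrt(3) = 1.059 / sqrt(3) = 0.61141394
uc = sqrt(u_A^2 + u_B^2) = sqrt(0.4395^2 + 0.61141394^2) = 0.75298556
U = k * uc = 3 * 0.75298556
U = 2.2590

2.2590


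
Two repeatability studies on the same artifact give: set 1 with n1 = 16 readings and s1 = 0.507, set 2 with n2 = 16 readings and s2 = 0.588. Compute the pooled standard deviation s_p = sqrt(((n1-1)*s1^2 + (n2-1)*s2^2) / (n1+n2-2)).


s_p = sqrt(((n1-1)*s1^2 + (n2-1)*s2^2) / (n1+n2-2))
numerator = (16-1)*0.507^2 + (16-1)*0.588^2 = 3.855735 + 5.18616 = 9.041895
denominator = 16 + 16 - 2 = 30
s_p^2 = 9.041895 / 30 = 0.3013965
s_p = sqrt(0.3013965) = 0.5490

0.5490


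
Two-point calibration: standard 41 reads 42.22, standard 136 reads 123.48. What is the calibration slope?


slope = (y2 - y1) / (x2 - x1)
= (123.48 - 42.22) / (136 - 41)
= 81.2600 / 95
= 0.8554

0.8554


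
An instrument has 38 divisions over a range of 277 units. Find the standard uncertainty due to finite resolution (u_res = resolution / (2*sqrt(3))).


resolution = range / divisions
resolution = 277 / 38 = 7.2894737
u_res = resolution / (2*sqrt(3))
u_res = 7.2894737 / 3.4641016
u_res = 2.1043

2.1043


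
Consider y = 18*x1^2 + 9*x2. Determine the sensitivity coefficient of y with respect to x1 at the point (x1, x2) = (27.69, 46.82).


y = 18*x1^2 + 9*x2
dy/dx1 = 2*18*x1
Evaluate at x1 = 27.69: c1 = 36 * 27.69
c1 = 996.8400

996.8400


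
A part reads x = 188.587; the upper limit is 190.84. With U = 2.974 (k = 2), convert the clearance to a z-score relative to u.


u = U / k = 2.974 / 2 = 1.487
margin = |USL - x| = |190.84 - 188.587| = 2.253
z = margin / u = 2.253 / 1.487
z = 1.5151

1.5151


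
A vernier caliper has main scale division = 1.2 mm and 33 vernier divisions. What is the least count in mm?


LC = MSD / n_div
= 1.2 / 33
= 0.0364

0.0364


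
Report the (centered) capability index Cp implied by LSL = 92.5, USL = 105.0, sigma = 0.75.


Cp = (USL - LSL) / (6 * sigma)
= (105.0 - 92.5) / (6 * 0.75)
= 12.5000 / 4.5000
= 2.7778

2.7778


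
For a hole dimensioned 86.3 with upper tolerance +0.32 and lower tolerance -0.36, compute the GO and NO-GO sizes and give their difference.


GO = nominal - lower_tol (smallest hole = maximum material condition)
GO = 86.3 - 0.36 = 85.94
NO-GO = nominal + upper_tol (largest hole = least material condition)
NO-GO = 86.3 + 0.32 = 86.62
spread = NO-GO - GO = 86.62 - 85.94 = 0.6800

0.6800


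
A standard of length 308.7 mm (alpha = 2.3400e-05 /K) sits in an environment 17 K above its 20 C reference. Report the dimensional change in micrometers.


dL = L * alpha * dT
= 308.7 * 2.3400e-05 * 17
= 0.1228009 mm
dL_um = 0.1228009 * 1000 = 122.8009 um

122.8009


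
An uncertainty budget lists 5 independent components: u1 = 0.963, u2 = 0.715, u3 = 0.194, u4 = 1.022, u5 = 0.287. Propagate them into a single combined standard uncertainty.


uc = sqrt(0.963^2 + 0.715^2 + 0.194^2 + 1.022^2 + 0.287^2)
uc = sqrt(2.603083)
uc = 1.6134

1.6134


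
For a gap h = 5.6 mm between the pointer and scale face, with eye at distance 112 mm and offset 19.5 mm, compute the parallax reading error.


error = h * offset / d
= 5.6 * 19.5 / 112
= 0.9750

0.9750


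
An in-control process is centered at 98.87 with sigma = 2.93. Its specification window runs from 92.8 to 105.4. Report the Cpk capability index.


Cpu = (USL - mean) / (3*sigma) = (105.4 - 98.87) / (3*2.93) = 0.7429
Cpl = (mean - LSL) / (3*sigma) = (98.87 - 92.8) / (3*2.93) = 0.6906
Cpk = min(Cpu, Cpl) = 0.6906

0.6906


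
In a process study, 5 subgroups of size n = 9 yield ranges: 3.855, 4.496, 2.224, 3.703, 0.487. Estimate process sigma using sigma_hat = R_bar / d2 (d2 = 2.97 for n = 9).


R_bar = (3.855 + 4.496 + 2.224 + 3.703 + 0.487) / 5
R_bar = 14.765 / 5 = 2.953
sigma_hat = R_bar / d2 = 2.953 / 2.97 = 0.9943

0.9943


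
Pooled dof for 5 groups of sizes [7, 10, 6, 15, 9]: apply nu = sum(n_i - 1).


nu = sum_i (n_i - 1)
nu = ((7 - 1) + (10 - 1) + (6 - 1) + (15 - 1) + (9 - 1))
nu = 6 + 9 + 5 + 14 + 8
nu = 42

42


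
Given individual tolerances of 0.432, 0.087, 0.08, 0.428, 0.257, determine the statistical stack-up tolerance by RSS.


RSS = sqrt(0.432^2 + 0.087^2 + 0.08^2 + 0.428^2 + 0.257^2)
= sqrt(0.449826)
= 0.6707

0.6707


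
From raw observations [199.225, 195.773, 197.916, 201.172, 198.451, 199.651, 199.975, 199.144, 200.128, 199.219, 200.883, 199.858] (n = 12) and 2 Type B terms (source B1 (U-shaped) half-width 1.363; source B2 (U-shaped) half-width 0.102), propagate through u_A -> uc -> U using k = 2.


mean = (199.225 + 195.773 + 197.916 + 201.172 + 198.451 + 199.651 + 199.975 + 199.144 + 200.128 + 199.219 + 200.883 + 199.858) / 12 = 199.2829167
s = sqrt(sum((x - mean)^2)/(n-1)) = 1.4363797
u_A = s / sqrt(n) = 1.4363797 / sqrt(12) = 0.4146471
u_B1 = 1.363 / sqrt(2) = 0.96378654
u_B2 = 0.102 / sqrt(2) = 0.072124892
uc = sqrt(0.4146471^2 + 0.96378654^2 + 0.072124892^2) = 1.0516742
U = k * uc = 2 * 1.0516742
U = 2.1033

2.1033


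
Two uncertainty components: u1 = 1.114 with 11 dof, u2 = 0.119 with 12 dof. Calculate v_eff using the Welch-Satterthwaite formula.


uc = sqrt(u1^2 + u2^2) = sqrt(1.114^2 + 0.119^2) = 1.1203379
v_eff = uc^4 / (u1^4/v1 + u2^4/v2)
= 1.1203379^4 / (1.114^4/11 + 0.119^4/12)
= 1.5754191 / 0.14002317
v_eff = 11.2511

11.2511


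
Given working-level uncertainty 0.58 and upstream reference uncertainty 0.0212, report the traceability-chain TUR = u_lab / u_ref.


TUR = u_lab / u_ref
= 0.58 / 0.0212
= 27.3585

27.3585


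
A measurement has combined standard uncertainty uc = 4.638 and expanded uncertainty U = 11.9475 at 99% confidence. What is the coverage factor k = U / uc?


k = U / uc
k = 11.9475 / 4.638
k = 2.576

2.576


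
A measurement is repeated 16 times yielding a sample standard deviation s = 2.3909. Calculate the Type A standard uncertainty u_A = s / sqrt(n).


u_A = s / sqrt(n)
u_A = 2.3909 / sqrt(16)
u_A = 2.3909 / 4
u_A = 0.5977

0.5977


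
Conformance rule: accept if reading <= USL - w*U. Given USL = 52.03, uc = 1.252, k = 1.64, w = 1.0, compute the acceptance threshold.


U = k * uc = 1.64 * 1.252 = 2.05328
guard band g = w * U = 1.0 * 2.05328 = 2.05328
AL = USL - g = 52.03 - 2.05328
AL = 49.9767

49.9767


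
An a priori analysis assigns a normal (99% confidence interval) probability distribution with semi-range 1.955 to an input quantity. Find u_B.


u_B = half_width / 2.576
u_B = 1.955 / 2.576
u_B = 0.7589

0.7589


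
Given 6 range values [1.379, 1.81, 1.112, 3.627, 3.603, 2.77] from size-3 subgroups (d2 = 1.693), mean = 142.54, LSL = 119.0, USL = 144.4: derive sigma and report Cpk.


R_bar = (1.379 + 1.81 + 1.112 + 3.627 + 3.603 + 2.77) / 6 = 2.3835
sigma = R_bar / d2 = 2.3835 / 1.693 = 1.4078559
Cp = (USL - LSL)/(6*sigma) = (144.4 - 119.0)/(6*1.4078559) = 3.0069
Cpu = (144.4 - 142.54)/(3*1.4078559) = 0.4404
Cpl = (142.54 - 119.0)/(3*1.4078559) = 5.5735
Cpk = min(Cpu, Cpl) = 0.4404

0.4404


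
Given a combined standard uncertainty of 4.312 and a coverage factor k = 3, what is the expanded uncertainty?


U = k * uc
U = 3 * 4.312
U = 12.9360

12.9360


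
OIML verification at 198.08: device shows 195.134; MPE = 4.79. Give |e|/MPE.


e = indication - reference = 195.134 - 198.08 = -2.9460
|e| = 2.9460
ratio = |e| / MPE = 2.9460 / 4.79
ratio = 0.6150

0.6150


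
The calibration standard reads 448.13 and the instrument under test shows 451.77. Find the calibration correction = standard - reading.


Correction = standard - reading
= 448.13 - 451.77
= -3.6400

-3.6400


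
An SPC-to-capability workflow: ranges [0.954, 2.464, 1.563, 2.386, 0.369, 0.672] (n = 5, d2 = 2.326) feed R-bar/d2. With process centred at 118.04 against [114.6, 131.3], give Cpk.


R_bar = (0.954 + 2.464 + 1.563 + 2.386 + 0.369 + 0.672) / 6 = 1.4013333
sigma = R_bar / d2 = 1.4013333 / 2.326 = 0.60246488
Cp = (USL - LSL)/(6*sigma) = (131.3 - 114.6)/(6*0.60246488) = 4.6199
Cpu = (131.3 - 118.04)/(3*0.60246488) = 7.3365
Cpl = (118.04 - 114.6)/(3*0.60246488) = 1.9033
Cpk = min(Cpu, Cpl) = 1.9033

1.9033


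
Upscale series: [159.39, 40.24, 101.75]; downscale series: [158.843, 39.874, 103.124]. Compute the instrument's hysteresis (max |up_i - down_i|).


|159.39 - 158.843| = 0.5470
|40.24 - 39.874| = 0.3660
|101.75 - 103.124| = 1.3740
hysteresis = max(diffs) = 1.3740

1.3740


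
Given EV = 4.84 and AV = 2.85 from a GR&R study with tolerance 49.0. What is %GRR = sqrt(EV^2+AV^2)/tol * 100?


GRR = sqrt(EV^2 + AV^2) = sqrt(4.84^2 + 2.85^2) = 5.6167695
%GRR = GRR / tol * 100 = 5.6167695 / 49.0 * 100
%GRR = 11.4628

11.4628


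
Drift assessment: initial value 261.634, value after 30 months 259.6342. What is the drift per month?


rate = (v2 - v1) / months
= (259.6342 - 261.634) / 30
= -1.9998 / 30
= -0.0667

-0.0667


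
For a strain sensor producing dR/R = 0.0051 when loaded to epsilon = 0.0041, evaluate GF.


GF = (dR/R) / epsilon
= 0.0051 / 0.0041
= 1.2439

1.2439


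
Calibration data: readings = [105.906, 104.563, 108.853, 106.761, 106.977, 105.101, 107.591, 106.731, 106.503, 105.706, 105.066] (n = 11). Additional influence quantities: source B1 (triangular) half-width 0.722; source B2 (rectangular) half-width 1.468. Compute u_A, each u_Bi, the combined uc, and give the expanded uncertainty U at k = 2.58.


mean = (105.906 + 104.563 + 108.853 + 106.761 + 106.977 + 105.101 + 107.591 + 106.731 + 106.503 + 105.706 + 105.066) / 11 = 106.3416364
s = sqrt(sum((x - mean)^2)/(n-1)) = 1.2469498
u_A = s / sqrt(n) = 1.2469498 / sqrt(11) = 0.37596951
u_B1 = 0.722 / sqrt(6) = 0.29475527
u_B2 = 1.468 / sqrt(3) = 0.8475502
uc = sqrt(0.37596951^2 + 0.29475527^2 + 0.8475502^2) = 0.9729209
U = k * uc = 2.58 * 0.9729209
U = 2.5101

2.5101
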